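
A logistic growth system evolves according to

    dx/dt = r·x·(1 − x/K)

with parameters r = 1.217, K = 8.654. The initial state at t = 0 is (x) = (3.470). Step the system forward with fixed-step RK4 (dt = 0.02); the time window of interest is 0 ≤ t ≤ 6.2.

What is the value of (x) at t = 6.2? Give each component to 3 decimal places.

(x) = (8.647)

t=0.000: state=(3.470)
step 1 (dt=0.02): k1=(2.530), k2=(2.536), k3=(2.536), k4=(2.542); state += dt/6·(k1+2k2+2k3+k4)
t=0.020: state=(3.521)
t=0.040: state=(3.572)
t=0.060: state=(3.623)
continuing one RK4 step at a time; state shown every 25 steps (Δt=0.5):
t=0.500: state=(4.773)
t=1.000: state=(6.000)
t=1.500: state=(6.975)
t=2.000: state=(7.652)
t=2.500: state=(8.078)
t=3.000: state=(8.331)
t=3.500: state=(8.475)
t=4.000: state=(8.556)
t=4.500: state=(8.600)
t=5.000: state=(8.625)
t=5.500: state=(8.638)
t=6.000: state=(8.645)
t=6.200: state=(8.647)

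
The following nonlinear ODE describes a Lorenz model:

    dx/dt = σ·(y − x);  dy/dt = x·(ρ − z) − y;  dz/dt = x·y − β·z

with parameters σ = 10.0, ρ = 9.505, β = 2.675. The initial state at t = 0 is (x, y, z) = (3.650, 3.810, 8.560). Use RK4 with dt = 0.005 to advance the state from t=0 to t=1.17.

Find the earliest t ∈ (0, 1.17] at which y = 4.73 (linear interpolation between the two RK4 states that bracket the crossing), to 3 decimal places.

t = 0.298

t=0.000: state=(3.650, 3.810, 8.560)
step 1 (dt=0.005): k1=(1.600, -0.361, -8.992), k2=(1.551, -0.274, -8.919), k3=(1.554, -0.275, -8.920), k4=(1.509, -0.189, -8.848); state += dt/6·(k1+2k2+2k3+k4)
t=0.005: state=(3.658, 3.809, 8.515)
t=0.010: state=(3.665, 3.808, 8.472)
t=0.015: state=(3.672, 3.808, 8.428)
continuing one RK4 step at a time; state shown every 10 steps (Δt=0.05):
t=0.050: state=(3.715, 3.833, 8.146)
t=0.100: state=(3.779, 3.927, 7.806)
t=0.150: state=(3.868, 4.078, 7.544)
t=0.200: state=(3.991, 4.273, 7.367)
t=0.250: state=(4.149, 4.499, 7.280)
t=0.295: state=(4.318, 4.716, 7.282)
next step: t=0.300: state=(4.338, 4.741, 7.287) — y has crossed 4.73
linear interpolation between t=0.295 (4.71627) and t=0.300 (4.74068) → t≈0.298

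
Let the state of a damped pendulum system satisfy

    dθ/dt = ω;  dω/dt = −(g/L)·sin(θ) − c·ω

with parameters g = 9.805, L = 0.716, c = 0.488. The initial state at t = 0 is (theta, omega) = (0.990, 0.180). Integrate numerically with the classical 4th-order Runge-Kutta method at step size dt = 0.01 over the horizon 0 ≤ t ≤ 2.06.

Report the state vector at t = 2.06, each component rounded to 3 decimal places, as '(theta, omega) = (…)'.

(theta, omega) = (0.372, -1.766)

t=0.000: state=(0.990, 0.180)
step 1 (dt=0.01): k1=(0.180, -11.536), k2=(0.122, -11.515), k3=(0.122, -11.513), k4=(0.065, -11.489); state += dt/6·(k1+2k2+2k3+k4)
t=0.010: state=(0.991, 0.065)
t=0.020: state=(0.991, -0.050)
t=0.030: state=(0.990, -0.164)
continuing one RK4 step at a time; state shown every 10 steps (Δt=0.1):
t=0.100: state=(0.951, -0.938)
t=0.200: state=(0.807, -1.929)
t=0.300: state=(0.573, -2.691)
t=0.400: state=(0.280, -3.117)
t=0.500: state=(-0.036, -3.128)
t=0.600: state=(-0.332, -2.729)
t=0.700: state=(-0.571, -2.009)
t=0.800: state=(-0.728, -1.097)
t=0.900: state=(-0.788, -0.118)
t=1.000: state=(-0.752, 0.826)
t=1.100: state=(-0.628, 1.643)
t=1.200: state=(-0.431, 2.243)
t=1.300: state=(-0.189, 2.545)
t=1.400: state=(0.067, 2.504)
t=1.500: state=(0.301, 2.135)
t=1.600: state=(0.485, 1.515)
t=1.700: state=(0.599, 0.746)
t=1.800: state=(0.633, -0.069)
t=1.900: state=(0.587, -0.838)
t=2.000: state=(0.470, -1.477)
t=2.060: state=(0.372, -1.766)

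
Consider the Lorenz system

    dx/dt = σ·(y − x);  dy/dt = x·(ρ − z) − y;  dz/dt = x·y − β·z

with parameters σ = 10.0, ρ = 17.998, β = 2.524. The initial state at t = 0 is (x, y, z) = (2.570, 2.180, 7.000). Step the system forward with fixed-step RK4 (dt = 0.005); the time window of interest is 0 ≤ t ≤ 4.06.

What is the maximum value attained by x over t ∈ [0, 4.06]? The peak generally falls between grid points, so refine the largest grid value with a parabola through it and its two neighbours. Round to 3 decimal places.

max x = 11.859

t=0.000: state=(2.570, 2.180, 7.000)
step 1 (dt=0.005): k1=(-3.900, 26.085, -12.065), k2=(-3.150, 25.990, -11.844), k3=(-3.171, 26.009, -11.841), k4=(-2.441, 25.932, -11.618); state += dt/6·(k1+2k2+2k3+k4)
t=0.005: state=(2.554, 2.310, 6.941)
t=0.010: state=(2.545, 2.439, 6.884)
t=0.015: state=(2.543, 2.569, 6.829)
continuing one RK4 step at a time; state shown every 40 steps (Δt=0.2):
t=0.200: state=(5.858, 9.254, 7.819)
t=0.400: state=(11.654, 10.592, 23.920)
t=0.600: state=(3.515, 0.261, 19.554)
t=0.800: state=(0.883, 0.743, 11.885)
t=1.000: state=(1.535, 2.332, 7.437)
t=1.200: state=(4.960, 7.969, 7.037)
t=1.400: state=(11.709, 12.488, 21.846)
t=1.600: state=(4.475, 0.484, 20.896)
t=1.800: state=(0.919, 0.591, 12.700)
t=2.000: state=(1.289, 1.911, 7.856)
t=2.200: state=(4.056, 6.559, 6.446)
t=2.400: state=(11.174, 13.817, 18.600)
t=2.600: state=(5.877, 1.084, 22.560)
t=2.800: state=(1.025, 0.405, 13.755)
t=3.000: state=(1.031, 1.468, 8.428)
t=3.200: state=(3.090, 5.003, 6.080)
t=3.400: state=(9.749, 13.782, 14.073)
t=3.600: state=(8.039, 2.743, 24.609)
t=3.800: state=(1.318, 0.158, 15.291)
t=4.000: state=(0.754, 0.977, 9.297)
t=4.060: state=(0.949, 1.380, 8.046)
largest grid value and its neighbours: x(3.480)=11.84409, x(3.485)=11.85813, x(3.490)=11.85455
parabola through these three points peaks at t≈3.486 with x≈11.85891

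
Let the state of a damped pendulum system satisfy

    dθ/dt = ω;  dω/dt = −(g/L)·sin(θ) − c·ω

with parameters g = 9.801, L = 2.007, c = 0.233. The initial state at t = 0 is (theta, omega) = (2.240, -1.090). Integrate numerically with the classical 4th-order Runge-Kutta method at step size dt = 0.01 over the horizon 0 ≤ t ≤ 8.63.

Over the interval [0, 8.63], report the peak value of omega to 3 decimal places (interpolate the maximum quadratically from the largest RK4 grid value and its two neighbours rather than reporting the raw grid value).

max omega = 3.127

t=0.000: state=(2.240, -1.090)
step 1 (dt=0.01): k1=(-1.090, -3.576), k2=(-1.108, -3.588), k3=(-1.108, -3.589), k4=(-1.126, -3.601); state += dt/6·(k1+2k2+2k3+k4)
t=0.010: state=(2.229, -1.126)
t=0.020: state=(2.217, -1.162)
t=0.030: state=(2.206, -1.198)
continuing one RK4 step at a time; state shown every 50 steps (Δt=0.5):
t=0.500: state=(1.199, -3.115)
t=1.000: state=(-0.584, -3.366)
t=1.500: state=(-1.683, -0.918)
t=2.000: state=(-1.537, 1.462)
t=2.500: state=(-0.319, 3.105)
t=3.000: state=(1.044, 1.875)
t=3.500: state=(1.373, -0.549)
t=4.000: state=(0.577, -2.430)
t=4.500: state=(-0.654, -2.013)
t=5.000: state=(-1.146, 0.121)
t=5.500: state=(-0.586, 1.940)
t=6.000: state=(0.461, 1.830)
t=6.500: state=(0.949, 0.013)
t=7.000: state=(0.508, -1.616)
t=7.500: state=(-0.376, -1.560)
t=8.000: state=(-0.792, 0.004)
t=8.500: state=(-0.403, 1.394)
t=8.630: state=(-0.211, 1.541)
largest grid value and its neighbours: omega(2.540)=3.12542, omega(2.550)=3.12682, omega(2.560)=3.12671
parabola through these three points peaks at t≈2.554 with omega≈3.12696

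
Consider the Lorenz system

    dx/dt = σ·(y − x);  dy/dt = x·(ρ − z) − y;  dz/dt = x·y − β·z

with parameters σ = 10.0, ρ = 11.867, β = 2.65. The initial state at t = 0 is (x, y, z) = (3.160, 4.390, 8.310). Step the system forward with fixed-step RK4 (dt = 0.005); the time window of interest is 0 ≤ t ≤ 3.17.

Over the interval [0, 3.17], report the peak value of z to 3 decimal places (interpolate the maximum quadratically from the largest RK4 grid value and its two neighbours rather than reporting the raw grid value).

max z = 13.101

t=0.000: state=(3.160, 4.390, 8.310)
step 1 (dt=0.005): k1=(12.300, 6.850, -8.149), k2=(12.164, 7.007, -7.905), k3=(12.171, 7.004, -7.907), k4=(12.042, 7.159, -7.664); state += dt/6·(k1+2k2+2k3+k4)
t=0.005: state=(3.221, 4.425, 8.270)
t=0.010: state=(3.280, 4.462, 8.233)
t=0.015: state=(3.339, 4.500, 8.199)
continuing one RK4 step at a time; state shown every 40 steps (Δt=0.2):
t=0.200: state=(5.361, 6.480, 8.646)
t=0.400: state=(6.883, 6.956, 12.100)
t=0.600: state=(5.571, 4.556, 12.741)
t=0.800: state=(4.177, 3.920, 10.428)
t=1.000: state=(4.487, 4.989, 9.031)
t=1.200: state=(5.787, 6.424, 10.018)
t=1.400: state=(6.279, 6.031, 12.077)
t=1.600: state=(5.219, 4.637, 11.785)
t=1.800: state=(4.573, 4.553, 10.251)
t=2.000: state=(5.043, 5.466, 9.737)
t=2.200: state=(5.860, 6.129, 10.803)
t=2.400: state=(5.805, 5.504, 11.766)
t=2.600: state=(5.090, 4.797, 11.180)
t=2.800: state=(4.894, 4.995, 10.271)
t=3.000: state=(5.352, 5.643, 10.294)
t=3.170: state=(5.730, 5.833, 10.991)
largest grid value and its neighbours: z(0.515)=13.09853, z(0.520)=13.10091, z(0.525)=13.09998
parabola through these three points peaks at t≈0.521 with z≈13.10099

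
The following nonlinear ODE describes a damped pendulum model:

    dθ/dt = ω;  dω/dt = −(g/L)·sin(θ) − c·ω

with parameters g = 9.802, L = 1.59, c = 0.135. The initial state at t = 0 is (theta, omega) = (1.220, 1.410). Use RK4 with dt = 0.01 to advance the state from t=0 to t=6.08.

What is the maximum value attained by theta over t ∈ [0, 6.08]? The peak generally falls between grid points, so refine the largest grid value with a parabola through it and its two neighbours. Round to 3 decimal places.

max theta = 1.384

t=0.000: state=(1.220, 1.410)
step 1 (dt=0.01): k1=(1.410, -5.980), k2=(1.380, -5.990), k3=(1.380, -5.990), k4=(1.350, -6.000); state += dt/6·(k1+2k2+2k3+k4)
t=0.010: state=(1.234, 1.350)
t=0.020: state=(1.247, 1.290)
t=0.030: state=(1.260, 1.230)
continuing one RK4 step at a time; state shown every 20 steps (Δt=0.2):
t=0.200: state=(1.381, 0.195)
t=0.400: state=(1.299, -0.999)
t=0.600: state=(0.988, -2.084)
t=0.800: state=(0.487, -2.848)
t=1.000: state=(-0.110, -2.998)
t=1.200: state=(-0.665, -2.453)
t=1.400: state=(-1.061, -1.456)
t=1.600: state=(-1.237, -0.299)
t=1.800: state=(-1.181, 0.854)
t=2.000: state=(-0.903, 1.889)
t=2.200: state=(-0.447, 2.602)
t=2.400: state=(0.099, 2.742)
t=2.600: state=(0.607, 2.242)
t=2.800: state=(0.967, 1.312)
t=3.000: state=(1.121, 0.215)
t=3.200: state=(1.053, -0.877)
t=3.400: state=(0.779, -1.827)
t=3.600: state=(0.346, -2.431)
t=3.800: state=(-0.156, -2.480)
t=4.000: state=(-0.608, -1.954)
t=4.200: state=(-0.912, -1.053)
t=4.400: state=(-1.020, -0.013)
t=4.600: state=(-0.919, 1.001)
t=4.800: state=(-0.631, 1.834)
t=5.000: state=(-0.211, 2.286)
t=5.200: state=(0.247, 2.201)
t=5.400: state=(0.636, 1.614)
t=5.600: state=(0.873, 0.727)
t=5.800: state=(0.920, -0.255)
t=6.000: state=(0.775, -1.171)
t=6.080: state=(0.669, -1.483)
largest grid value and its neighbours: theta(0.220)=1.38349, theta(0.230)=1.38392, theta(0.240)=1.38374
parabola through these three points peaks at t≈0.232 with theta≈1.38393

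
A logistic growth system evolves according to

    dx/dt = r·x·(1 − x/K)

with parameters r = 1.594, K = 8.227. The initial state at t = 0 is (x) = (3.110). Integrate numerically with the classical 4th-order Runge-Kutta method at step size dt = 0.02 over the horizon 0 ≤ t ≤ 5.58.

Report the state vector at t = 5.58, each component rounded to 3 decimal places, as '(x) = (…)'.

(x) = (8.225)

t=0.000: state=(3.110)
step 1 (dt=0.02): k1=(3.083), k2=(3.095), k3=(3.095), k4=(3.107); state += dt/6·(k1+2k2+2k3+k4)
t=0.020: state=(3.172)
t=0.040: state=(3.234)
t=0.060: state=(3.297)
continuing one RK4 step at a time; state shown every 10 steps (Δt=0.2):
t=0.200: state=(3.746)
t=0.400: state=(4.400)
t=0.600: state=(5.040)
t=0.800: state=(5.636)
t=1.000: state=(6.166)
t=1.200: state=(6.619)
t=1.400: state=(6.992)
t=1.600: state=(7.291)
t=1.800: state=(7.524)
t=2.000: state=(7.704)
t=2.200: state=(7.840)
t=2.400: state=(7.942)
t=2.600: state=(8.018)
t=2.800: state=(8.074)
t=3.000: state=(8.115)
t=3.200: state=(8.145)
t=3.400: state=(8.167)
t=3.600: state=(8.184)
t=3.800: state=(8.195)
t=4.000: state=(8.204)
t=4.200: state=(8.210)
t=4.400: state=(8.215)
t=4.600: state=(8.218)
t=4.800: state=(8.221)
t=5.000: state=(8.222)
t=5.200: state=(8.224)
t=5.400: state=(8.225)
t=5.580: state=(8.225)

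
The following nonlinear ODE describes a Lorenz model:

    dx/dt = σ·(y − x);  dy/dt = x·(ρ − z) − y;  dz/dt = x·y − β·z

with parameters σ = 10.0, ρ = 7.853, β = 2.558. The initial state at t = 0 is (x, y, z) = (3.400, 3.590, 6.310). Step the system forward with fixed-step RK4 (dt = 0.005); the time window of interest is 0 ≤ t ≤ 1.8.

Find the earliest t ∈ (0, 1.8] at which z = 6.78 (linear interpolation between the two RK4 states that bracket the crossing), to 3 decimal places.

t=0.000: state=(3.400, 3.590, 6.310)
step 1 (dt=0.005): k1=(1.900, 1.656, -3.935), k2=(1.894, 1.693, -3.879), k3=(1.895, 1.692, -3.879), k4=(1.890, 1.728, -3.823); state += dt/6·(k1+2k2+2k3+k4)
t=0.005: state=(3.409, 3.598, 6.291)
t=0.010: state=(3.419, 3.607, 6.272)
t=0.015: state=(3.428, 3.616, 6.254)
continuing one RK4 step at a time; state shown every 20 steps (Δt=0.1):
t=0.100: state=(3.598, 3.816, 6.029)
t=0.200: state=(3.844, 4.116, 5.972)
t=0.300: state=(4.127, 4.413, 6.130)
t=0.400: state=(4.394, 4.629, 6.456)
t=0.480: state=(4.550, 4.699, 6.776)
next step: t=0.485: state=(4.557, 4.700, 6.796) — z has crossed 6.78
linear interpolation between t=0.480 (6.77613) and t=0.485 (6.79633) → t≈0.481

t = 0.481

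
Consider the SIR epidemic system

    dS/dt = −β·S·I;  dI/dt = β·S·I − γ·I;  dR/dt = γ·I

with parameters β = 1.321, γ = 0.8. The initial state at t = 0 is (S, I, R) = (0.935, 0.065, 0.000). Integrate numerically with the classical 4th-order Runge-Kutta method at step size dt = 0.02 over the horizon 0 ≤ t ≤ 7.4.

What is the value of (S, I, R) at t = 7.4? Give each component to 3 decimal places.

(S, I, R) = (0.348, 0.053, 0.599)

t=0.000: state=(0.935, 0.065, 0.000)
step 1 (dt=0.02): k1=(-0.080, 0.028, 0.052), k2=(-0.081, 0.028, 0.052), k3=(-0.081, 0.028, 0.052), k4=(-0.081, 0.028, 0.052); state += dt/6·(k1+2k2+2k3+k4)
t=0.020: state=(0.933, 0.066, 0.001)
t=0.040: state=(0.932, 0.066, 0.002)
t=0.060: state=(0.930, 0.067, 0.003)
continuing one RK4 step at a time; state shown every 25 steps (Δt=0.5):
t=0.500: state=(0.891, 0.080, 0.029)
t=1.000: state=(0.842, 0.095, 0.064)
t=1.500: state=(0.787, 0.109, 0.105)
t=2.000: state=(0.729, 0.120, 0.150)
t=2.500: state=(0.672, 0.128, 0.200)
t=3.000: state=(0.617, 0.131, 0.252)
t=3.500: state=(0.565, 0.130, 0.305)
t=4.000: state=(0.520, 0.125, 0.356)
t=4.500: state=(0.480, 0.116, 0.404)
t=5.000: state=(0.446, 0.106, 0.448)
t=5.500: state=(0.417, 0.094, 0.488)
t=6.000: state=(0.394, 0.083, 0.524)
t=6.500: state=(0.374, 0.071, 0.554)
t=7.000: state=(0.358, 0.061, 0.581)
t=7.400: state=(0.348, 0.053, 0.599)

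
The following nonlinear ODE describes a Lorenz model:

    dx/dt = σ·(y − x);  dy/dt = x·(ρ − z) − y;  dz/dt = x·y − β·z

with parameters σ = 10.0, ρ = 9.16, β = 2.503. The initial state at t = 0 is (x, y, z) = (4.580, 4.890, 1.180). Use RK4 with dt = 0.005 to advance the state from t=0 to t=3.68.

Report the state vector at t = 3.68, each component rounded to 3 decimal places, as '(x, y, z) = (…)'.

(x, y, z) = (5.046, 5.109, 8.426)

t=0.000: state=(4.580, 4.890, 1.180)
step 1 (dt=0.005): k1=(3.100, 31.658, 19.443), k2=(3.814, 31.418, 19.722), k3=(3.790, 31.430, 19.726), k4=(4.482, 31.199, 20.011); state += dt/6·(k1+2k2+2k3+k4)
t=0.005: state=(4.599, 5.047, 1.279)
t=0.010: state=(4.625, 5.202, 1.380)
t=0.015: state=(4.657, 5.355, 1.485)
continuing one RK4 step at a time; state shown every 40 steps (Δt=0.2):
t=0.200: state=(7.607, 8.970, 8.157)
t=0.400: state=(6.245, 3.926, 13.006)
t=0.600: state=(2.484, 1.444, 9.335)
t=0.800: state=(1.665, 1.699, 6.097)
t=1.000: state=(2.258, 2.804, 4.370)
t=1.200: state=(3.887, 4.962, 4.561)
t=1.400: state=(6.065, 6.867, 7.794)
t=1.600: state=(5.921, 5.006, 10.811)
t=1.800: state=(3.849, 3.029, 9.417)
t=2.000: state=(3.042, 3.014, 7.209)
t=2.200: state=(3.530, 4.004, 6.146)
t=2.400: state=(4.728, 5.363, 6.855)
t=2.600: state=(5.542, 5.594, 8.842)
t=2.800: state=(4.915, 4.369, 9.515)
t=3.000: state=(3.968, 3.662, 8.448)
t=3.200: state=(3.795, 3.912, 7.356)
t=3.400: state=(4.304, 4.650, 7.191)
t=3.600: state=(4.933, 5.147, 8.017)
t=3.680: state=(5.046, 5.109, 8.426)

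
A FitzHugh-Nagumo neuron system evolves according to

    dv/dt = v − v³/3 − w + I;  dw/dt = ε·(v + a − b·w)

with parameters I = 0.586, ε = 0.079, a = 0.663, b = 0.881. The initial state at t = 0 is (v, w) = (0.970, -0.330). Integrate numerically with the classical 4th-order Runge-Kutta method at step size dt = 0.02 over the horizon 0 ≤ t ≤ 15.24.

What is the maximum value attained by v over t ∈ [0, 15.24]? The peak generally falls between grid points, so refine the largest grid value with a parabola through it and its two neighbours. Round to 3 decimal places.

max v = 1.982

t=0.000: state=(0.970, -0.330)
step 1 (dt=0.02): k1=(1.582, 0.152), k2=(1.581, 0.153), k3=(1.581, 0.153), k4=(1.580, 0.154); state += dt/6·(k1+2k2+2k3+k4)
t=0.020: state=(1.002, -0.327)
t=0.040: state=(1.033, -0.324)
t=0.060: state=(1.065, -0.321)
continuing one RK4 step at a time; state shown every 25 steps (Δt=0.5):
t=0.500: state=(1.651, -0.241)
t=1.000: state=(1.934, -0.136)
t=1.500: state=(1.982, -0.029)
t=2.000: state=(1.966, 0.074)
t=2.500: state=(1.935, 0.173)
t=3.000: state=(1.901, 0.267)
t=3.500: state=(1.866, 0.357)
t=4.000: state=(1.831, 0.442)
t=4.500: state=(1.795, 0.523)
t=5.000: state=(1.760, 0.600)
t=5.500: state=(1.724, 0.673)
t=6.000: state=(1.688, 0.742)
t=6.500: state=(1.652, 0.807)
t=7.000: state=(1.616, 0.869)
t=7.500: state=(1.579, 0.927)
t=8.000: state=(1.542, 0.981)
t=8.500: state=(1.504, 1.033)
t=9.000: state=(1.465, 1.081)
t=9.500: state=(1.426, 1.126)
t=10.000: state=(1.385, 1.167)
t=10.500: state=(1.344, 1.206)
t=11.000: state=(1.300, 1.242)
t=11.500: state=(1.255, 1.275)
t=12.000: state=(1.207, 1.305)
t=12.500: state=(1.157, 1.332)
t=13.000: state=(1.102, 1.356)
t=13.500: state=(1.042, 1.377)
t=14.000: state=(0.975, 1.395)
t=14.500: state=(0.899, 1.409)
t=15.000: state=(0.807, 1.420)
t=15.240: state=(0.756, 1.423)
largest grid value and its neighbours: v(1.500)=1.98199, v(1.520)=1.98199, v(1.540)=1.98191
parabola through these three points peaks at t≈1.510 with v≈1.98200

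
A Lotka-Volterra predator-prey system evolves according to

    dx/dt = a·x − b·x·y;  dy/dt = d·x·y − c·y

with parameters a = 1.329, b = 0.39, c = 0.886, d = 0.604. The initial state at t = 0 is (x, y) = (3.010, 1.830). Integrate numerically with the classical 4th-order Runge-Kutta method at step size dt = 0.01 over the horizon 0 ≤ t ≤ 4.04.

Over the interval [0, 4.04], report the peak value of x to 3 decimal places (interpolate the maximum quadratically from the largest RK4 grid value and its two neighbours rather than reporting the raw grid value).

t=0.000: state=(3.010, 1.830)
step 1 (dt=0.01): k1=(1.852, 1.706), k2=(1.848, 1.724), k3=(1.848, 1.724), k4=(1.843, 1.742); state += dt/6·(k1+2k2+2k3+k4)
t=0.010: state=(3.028, 1.847)
t=0.020: state=(3.047, 1.865)
t=0.030: state=(3.065, 1.883)
continuing one RK4 step at a time; state shown every 20 steps (Δt=0.2):
t=0.200: state=(3.352, 2.253)
t=0.400: state=(3.586, 2.873)
t=0.600: state=(3.621, 3.729)
t=0.800: state=(3.393, 4.784)
t=1.000: state=(2.918, 5.878)
t=1.200: state=(2.321, 6.759)
t=1.400: state=(1.749, 7.233)
t=1.600: state=(1.292, 7.270)
t=1.800: state=(0.966, 6.971)
t=2.000: state=(0.745, 6.469)
t=2.200: state=(0.601, 5.874)
t=2.400: state=(0.508, 5.258)
t=2.600: state=(0.450, 4.665)
t=2.800: state=(0.417, 4.116)
t=3.000: state=(0.402, 3.622)
t=3.200: state=(0.402, 3.185)
t=3.400: state=(0.416, 2.802)
t=3.600: state=(0.442, 2.472)
t=3.800: state=(0.480, 2.188)
t=4.000: state=(0.533, 1.949)
t=4.040: state=(0.546, 1.905)
largest grid value and its neighbours: x(0.520)=3.63634, x(0.530)=3.63673, x(0.540)=3.63649
parabola through these three points peaks at t≈0.531 with x≈3.63674

max x = 3.637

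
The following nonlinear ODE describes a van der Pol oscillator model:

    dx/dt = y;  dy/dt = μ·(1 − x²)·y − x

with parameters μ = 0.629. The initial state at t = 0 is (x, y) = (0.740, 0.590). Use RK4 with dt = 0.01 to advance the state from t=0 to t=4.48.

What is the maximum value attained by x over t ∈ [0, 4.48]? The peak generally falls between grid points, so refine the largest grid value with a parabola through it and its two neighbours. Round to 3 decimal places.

max x = 0.965

t=0.000: state=(0.740, 0.590)
step 1 (dt=0.01): k1=(0.590, -0.572), k2=(0.587, -0.577), k3=(0.587, -0.577), k4=(0.584, -0.583); state += dt/6·(k1+2k2+2k3+k4)
t=0.010: state=(0.746, 0.584)
t=0.020: state=(0.752, 0.578)
t=0.030: state=(0.757, 0.572)
continuing one RK4 step at a time; state shown every 20 steps (Δt=0.2):
t=0.200: state=(0.845, 0.456)
t=0.400: state=(0.920, 0.289)
t=0.600: state=(0.959, 0.103)
t=0.800: state=(0.961, -0.089)
t=1.000: state=(0.924, -0.281)
t=1.200: state=(0.849, -0.469)
t=1.400: state=(0.736, -0.654)
t=1.600: state=(0.587, -0.840)
t=1.800: state=(0.400, -1.028)
t=2.000: state=(0.176, -1.215)
t=2.200: state=(-0.085, -1.387)
t=2.400: state=(-0.376, -1.514)
t=2.600: state=(-0.684, -1.546)
t=2.800: state=(-0.985, -1.434)
t=3.000: state=(-1.247, -1.169)
t=3.200: state=(-1.445, -0.797)
t=3.400: state=(-1.565, -0.399)
t=3.600: state=(-1.608, -0.040)
t=3.800: state=(-1.585, 0.258)
t=4.000: state=(-1.508, 0.501)
t=4.200: state=(-1.387, 0.707)
t=4.400: state=(-1.226, 0.898)
t=4.480: state=(-1.151, 0.973)
largest grid value and its neighbours: x(0.700)=0.96501, x(0.710)=0.96503, x(0.720)=0.96496
parabola through these three points peaks at t≈0.707 with x≈0.96503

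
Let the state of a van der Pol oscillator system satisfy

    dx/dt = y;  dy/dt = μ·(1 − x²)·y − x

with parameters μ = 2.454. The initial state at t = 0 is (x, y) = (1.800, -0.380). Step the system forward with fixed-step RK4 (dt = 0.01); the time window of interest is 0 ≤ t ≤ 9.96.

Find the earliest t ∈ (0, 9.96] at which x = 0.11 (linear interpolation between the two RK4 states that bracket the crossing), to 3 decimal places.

t = 2.289

t=0.000: state=(1.800, -0.380)
step 1 (dt=0.01): k1=(-0.380, 0.289), k2=(-0.379, 0.276), k3=(-0.379, 0.277), k4=(-0.377, 0.265); state += dt/6·(k1+2k2+2k3+k4)
t=0.010: state=(1.796, -0.377)
t=0.020: state=(1.792, -0.375)
t=0.030: state=(1.789, -0.372)
continuing one RK4 step at a time; state shown every 50 steps (Δt=0.5):
t=0.500: state=(1.618, -0.377)
t=1.000: state=(1.409, -0.471)
t=1.500: state=(1.128, -0.685)
t=2.000: state=(0.654, -1.362)
t=2.280: state=(0.133, -2.531)
next step: t=2.290: state=(0.107, -2.594) — x has crossed 0.11
linear interpolation between t=2.280 (0.13305) and t=2.290 (0.10743) → t≈2.289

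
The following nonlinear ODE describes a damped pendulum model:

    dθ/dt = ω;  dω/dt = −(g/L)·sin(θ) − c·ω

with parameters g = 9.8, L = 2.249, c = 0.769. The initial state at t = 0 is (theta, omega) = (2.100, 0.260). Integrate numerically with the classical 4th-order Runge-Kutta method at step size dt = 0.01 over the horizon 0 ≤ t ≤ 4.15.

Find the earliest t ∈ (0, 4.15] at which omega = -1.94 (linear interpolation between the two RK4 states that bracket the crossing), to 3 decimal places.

t = 0.660

t=0.000: state=(2.100, 0.260)
step 1 (dt=0.01): k1=(0.260, -3.961), k2=(0.240, -3.943), k3=(0.240, -3.944), k4=(0.221, -3.926); state += dt/6·(k1+2k2+2k3+k4)
t=0.010: state=(2.102, 0.221)
t=0.020: state=(2.104, 0.181)
t=0.030: state=(2.106, 0.143)
continuing one RK4 step at a time; state shown every 20 steps (Δt=0.2):
t=0.200: state=(2.077, -0.474)
t=0.400: state=(1.915, -1.139)
t=0.600: state=(1.624, -1.764)
t=0.650: state=(1.532, -1.911)
next step: t=0.660: state=(1.513, -1.940) — omega has crossed -1.94
linear interpolation between t=0.650 (-1.91145) and t=0.660 (-1.94017) → t≈0.660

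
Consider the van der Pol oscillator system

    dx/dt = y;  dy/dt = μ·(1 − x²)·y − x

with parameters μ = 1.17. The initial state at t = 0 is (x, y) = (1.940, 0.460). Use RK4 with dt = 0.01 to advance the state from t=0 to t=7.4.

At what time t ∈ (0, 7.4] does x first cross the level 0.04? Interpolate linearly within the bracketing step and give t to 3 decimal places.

t=0.000: state=(1.940, 0.460)
step 1 (dt=0.01): k1=(0.460, -3.427), k2=(0.443, -3.379), k3=(0.443, -3.379), k4=(0.426, -3.331); state += dt/6·(k1+2k2+2k3+k4)
t=0.010: state=(1.944, 0.426)
t=0.020: state=(1.949, 0.393)
t=0.030: state=(1.952, 0.361)
continuing one RK4 step at a time; state shown every 25 steps (Δt=0.25):
t=0.250: state=(1.971, -0.134)
t=0.500: state=(1.901, -0.394)
t=0.750: state=(1.784, -0.528)
t=1.000: state=(1.639, -0.629)
t=1.250: state=(1.469, -0.736)
t=1.500: state=(1.269, -0.873)
t=1.750: state=(1.027, -1.070)
t=2.000: state=(0.725, -1.370)
t=2.250: state=(0.329, -1.833)
t=2.390: state=(0.049, -2.174)
next step: t=2.400: state=(0.027, -2.200) — x has crossed 0.04
linear interpolation between t=2.390 (0.04876) and t=2.400 (0.02689) → t≈2.394

t = 2.394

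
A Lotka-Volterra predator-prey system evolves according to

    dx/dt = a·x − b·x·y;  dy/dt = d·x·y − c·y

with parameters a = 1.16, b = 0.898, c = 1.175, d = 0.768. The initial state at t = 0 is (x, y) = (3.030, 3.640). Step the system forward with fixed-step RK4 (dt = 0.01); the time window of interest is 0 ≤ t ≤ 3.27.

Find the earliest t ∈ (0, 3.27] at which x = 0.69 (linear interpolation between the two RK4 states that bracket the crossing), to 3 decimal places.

t=0.000: state=(3.030, 3.640)
step 1 (dt=0.01): k1=(-6.389, 4.193), k2=(-6.379, 4.128), k3=(-6.378, 4.128), k4=(-6.365, 4.061); state += dt/6·(k1+2k2+2k3+k4)
t=0.010: state=(2.966, 3.681)
t=0.020: state=(2.903, 3.721)
t=0.030: state=(2.840, 3.760)
continuing one RK4 step at a time; state shown every 20 steps (Δt=0.2):
t=0.200: state=(1.876, 4.178)
t=0.400: state=(1.114, 4.133)
t=0.600: state=(0.690, 3.741)
next step: t=0.610: state=(0.675, 3.716) — x has crossed 0.69
linear interpolation between t=0.600 (0.69019) and t=0.610 (0.67525) → t≈0.600

t = 0.600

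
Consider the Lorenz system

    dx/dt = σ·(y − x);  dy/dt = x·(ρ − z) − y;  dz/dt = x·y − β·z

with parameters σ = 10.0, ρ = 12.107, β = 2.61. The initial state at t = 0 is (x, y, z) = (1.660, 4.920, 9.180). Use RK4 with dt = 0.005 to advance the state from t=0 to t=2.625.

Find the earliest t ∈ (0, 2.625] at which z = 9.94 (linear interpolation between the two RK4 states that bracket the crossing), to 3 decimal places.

t=0.000: state=(1.660, 4.920, 9.180)
step 1 (dt=0.005): k1=(32.600, -0.061, -15.793), k2=(31.783, 0.246, -15.289), k3=(31.812, 0.237, -15.301), k4=(31.021, 0.542, -14.808); state += dt/6·(k1+2k2+2k3+k4)
t=0.005: state=(1.819, 4.921, 9.104)
t=0.010: state=(1.970, 4.925, 9.032)
t=0.015: state=(2.115, 4.933, 8.965)
continuing one RK4 step at a time; state shown every 20 steps (Δt=0.1):
t=0.100: state=(3.859, 5.420, 8.402)
t=0.200: state=(5.216, 6.447, 8.885)
t=0.275: state=(6.071, 7.093, 9.938)
next step: t=0.280: state=(6.122, 7.122, 10.024) — z has crossed 9.94
linear interpolation between t=0.275 (9.93765) and t=0.280 (10.02407) → t≈0.275

t = 0.275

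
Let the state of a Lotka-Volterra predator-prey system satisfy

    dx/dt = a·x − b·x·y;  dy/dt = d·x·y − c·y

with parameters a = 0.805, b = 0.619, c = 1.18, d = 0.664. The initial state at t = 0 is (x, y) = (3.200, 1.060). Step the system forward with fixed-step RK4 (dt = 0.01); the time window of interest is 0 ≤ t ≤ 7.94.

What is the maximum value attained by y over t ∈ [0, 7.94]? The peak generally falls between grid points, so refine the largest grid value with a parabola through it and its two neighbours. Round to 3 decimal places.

t=0.000: state=(3.200, 1.060)
step 1 (dt=0.01): k1=(0.476, 1.001), k2=(0.467, 1.008), k3=(0.467, 1.008), k4=(0.457, 1.014); state += dt/6·(k1+2k2+2k3+k4)
t=0.010: state=(3.205, 1.070)
t=0.020: state=(3.209, 1.080)
t=0.030: state=(3.213, 1.091)
continuing one RK4 step at a time; state shown every 50 steps (Δt=0.5):
t=0.500: state=(3.139, 1.713)
t=1.000: state=(2.456, 2.436)
t=1.500: state=(1.642, 2.652)
t=2.000: state=(1.129, 2.307)
t=2.500: state=(0.897, 1.779)
t=3.000: state=(0.834, 1.310)
t=3.500: state=(0.880, 0.963)
t=4.000: state=(1.016, 0.729)
t=4.500: state=(1.242, 0.587)
t=5.000: state=(1.569, 0.517)
t=5.500: state=(2.003, 0.517)
t=6.000: state=(2.525, 0.607)
t=6.500: state=(3.031, 0.848)
t=7.000: state=(3.251, 1.352)
t=7.500: state=(2.856, 2.104)
t=7.940: state=(2.125, 2.599)
largest grid value and its neighbours: y(1.400)=2.66315, y(1.410)=2.66318, y(1.420)=2.66295
parabola through these three points peaks at t≈1.406 with y≈2.66320

max y = 2.663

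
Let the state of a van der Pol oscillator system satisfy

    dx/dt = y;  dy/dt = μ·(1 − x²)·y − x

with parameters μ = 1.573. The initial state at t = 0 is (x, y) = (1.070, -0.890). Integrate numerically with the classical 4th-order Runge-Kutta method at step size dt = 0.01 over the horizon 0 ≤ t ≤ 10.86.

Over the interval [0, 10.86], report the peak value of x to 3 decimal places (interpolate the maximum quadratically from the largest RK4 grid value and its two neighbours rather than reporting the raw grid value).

t=0.000: state=(1.070, -0.890)
step 1 (dt=0.01): k1=(-0.890, -0.867), k2=(-0.894, -0.875), k3=(-0.894, -0.875), k4=(-0.899, -0.883); state += dt/6·(k1+2k2+2k3+k4)
t=0.010: state=(1.061, -0.899)
t=0.020: state=(1.052, -0.908)
t=0.030: state=(1.043, -0.917)
continuing one RK4 step at a time; state shown every 50 steps (Δt=0.5):
t=0.500: state=(0.469, -1.647)
t=1.000: state=(-0.760, -3.260)
t=1.500: state=(-1.937, -0.797)
t=2.000: state=(-1.962, 0.309)
t=2.500: state=(-1.762, 0.465)
t=3.000: state=(-1.499, 0.595)
t=3.500: state=(-1.148, 0.841)
t=4.000: state=(-0.597, 1.476)
t=4.500: state=(0.510, 3.092)
t=5.000: state=(1.860, 1.275)
t=5.500: state=(1.987, -0.256)
t=6.000: state=(1.801, -0.447)
t=6.500: state=(1.548, -0.569)
t=7.000: state=(1.217, -0.784)
t=7.500: state=(0.714, -1.315)
t=8.000: state=(-0.261, -2.793)
t=8.500: state=(-1.727, -1.893)
t=9.000: state=(-2.006, 0.174)
t=9.500: state=(-1.838, 0.428)
t=10.000: state=(-1.595, 0.545)
t=10.500: state=(-1.281, 0.735)
t=10.860: state=(-0.973, 1.009)
largest grid value and its neighbours: x(5.290)=2.01584, x(5.300)=2.01603, x(5.310)=2.01602
parabola through these three points peaks at t≈5.304 with x≈2.01605

max x = 2.016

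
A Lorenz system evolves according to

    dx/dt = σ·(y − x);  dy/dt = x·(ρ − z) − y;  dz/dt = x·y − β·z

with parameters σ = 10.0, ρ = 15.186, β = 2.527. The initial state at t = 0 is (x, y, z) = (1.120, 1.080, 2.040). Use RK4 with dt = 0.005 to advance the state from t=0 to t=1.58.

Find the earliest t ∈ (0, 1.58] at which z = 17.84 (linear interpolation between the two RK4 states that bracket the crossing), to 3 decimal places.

t=0.000: state=(1.120, 1.080, 2.040)
step 1 (dt=0.005): k1=(-0.400, 13.644, -3.945), k2=(-0.049, 13.607, -3.883), k3=(-0.059, 13.619, -3.883), k4=(0.284, 13.593, -3.820); state += dt/6·(k1+2k2+2k3+k4)
t=0.005: state=(1.120, 1.148, 2.021)
t=0.010: state=(1.123, 1.216, 2.002)
t=0.015: state=(1.129, 1.284, 1.984)
continuing one RK4 step at a time; state shown every 20 steps (Δt=0.1):
t=0.100: state=(1.630, 2.618, 1.801)
t=0.200: state=(3.146, 5.275, 2.223)
t=0.300: state=(6.069, 9.820, 4.825)
t=0.400: state=(10.176, 13.932, 12.798)
t=0.445: state=(11.473, 13.224, 17.813)
next step: t=0.450: state=(11.553, 12.992, 18.339) — z has crossed 17.84
linear interpolation between t=0.445 (17.81281) and t=0.450 (18.33914) → t≈0.445

t = 0.445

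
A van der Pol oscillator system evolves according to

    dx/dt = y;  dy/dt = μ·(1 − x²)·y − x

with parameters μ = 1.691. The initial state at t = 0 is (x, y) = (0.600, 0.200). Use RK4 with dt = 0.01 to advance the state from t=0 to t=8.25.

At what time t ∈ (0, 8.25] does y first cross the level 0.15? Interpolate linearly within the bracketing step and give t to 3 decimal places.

t=0.000: state=(0.600, 0.200)
step 1 (dt=0.01): k1=(0.200, -0.384), k2=(0.198, -0.387), k3=(0.198, -0.387), k4=(0.196, -0.391); state += dt/6·(k1+2k2+2k3+k4)
t=0.010: state=(0.602, 0.196)
t=0.020: state=(0.604, 0.192)
t=0.030: state=(0.606, 0.188)
t=0.110: state=(0.620, 0.154)
next step: t=0.120: state=(0.621, 0.149) — y has crossed 0.15
linear interpolation between t=0.110 (0.15362) and t=0.120 (0.14899) → t≈0.118

t = 0.118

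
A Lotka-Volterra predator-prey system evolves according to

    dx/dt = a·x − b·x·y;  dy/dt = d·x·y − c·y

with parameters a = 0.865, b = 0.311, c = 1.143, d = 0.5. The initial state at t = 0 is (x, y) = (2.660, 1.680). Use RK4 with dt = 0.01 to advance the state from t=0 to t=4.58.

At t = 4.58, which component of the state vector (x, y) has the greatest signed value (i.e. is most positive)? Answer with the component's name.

largest component: y

t=0.000: state=(2.660, 1.680)
step 1 (dt=0.01): k1=(0.911, 0.314), k2=(0.911, 0.318), k3=(0.911, 0.318), k4=(0.912, 0.322); state += dt/6·(k1+2k2+2k3+k4)
t=0.010: state=(2.669, 1.683)
t=0.020: state=(2.678, 1.686)
t=0.030: state=(2.687, 1.690)
continuing one RK4 step at a time; state shown every 20 steps (Δt=0.2):
t=0.200: state=(2.842, 1.760)
t=0.400: state=(3.018, 1.877)
t=0.600: state=(3.178, 2.036)
t=0.800: state=(3.308, 2.242)
t=1.000: state=(3.395, 2.495)
t=1.200: state=(3.425, 2.793)
t=1.400: state=(3.388, 3.126)
t=1.600: state=(3.280, 3.473)
t=1.800: state=(3.109, 3.805)
t=2.000: state=(2.891, 4.088)
t=2.200: state=(2.647, 4.291)
t=2.400: state=(2.401, 4.394)
t=2.600: state=(2.171, 4.393)
t=2.800: state=(1.969, 4.298)
t=3.000: state=(1.800, 4.128)
t=3.200: state=(1.667, 3.905)
t=3.400: state=(1.567, 3.651)
t=3.600: state=(1.496, 3.385)
t=3.800: state=(1.453, 3.120)
t=4.000: state=(1.434, 2.868)
t=4.200: state=(1.437, 2.633)
t=4.400: state=(1.460, 2.422)
t=4.580: state=(1.497, 2.252)
compare at T: x=1.497, y=2.252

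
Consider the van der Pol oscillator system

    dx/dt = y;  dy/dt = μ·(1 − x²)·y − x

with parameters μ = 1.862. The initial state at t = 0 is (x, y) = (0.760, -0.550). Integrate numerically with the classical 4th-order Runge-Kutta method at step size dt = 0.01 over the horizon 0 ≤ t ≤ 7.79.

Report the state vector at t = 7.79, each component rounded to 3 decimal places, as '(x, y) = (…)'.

t=0.000: state=(0.760, -0.550)
step 1 (dt=0.01): k1=(-0.550, -1.193), k2=(-0.556, -1.199), k3=(-0.556, -1.199), k4=(-0.562, -1.205); state += dt/6·(k1+2k2+2k3+k4)
t=0.010: state=(0.754, -0.562)
t=0.020: state=(0.749, -0.574)
t=0.030: state=(0.743, -0.586)
continuing one RK4 step at a time; state shown every 50 steps (Δt=0.5):
t=0.500: state=(0.293, -1.444)
t=1.000: state=(-0.858, -3.076)
t=1.500: state=(-1.871, -0.546)
t=2.000: state=(-1.852, 0.312)
t=2.500: state=(-1.659, 0.443)
t=3.000: state=(-1.407, 0.577)
t=3.500: state=(-1.059, 0.856)
t=4.000: state=(-0.465, 1.684)
t=4.500: state=(0.878, 3.645)
t=5.000: state=(1.991, 0.442)
t=5.500: state=(1.946, -0.314)
t=6.000: state=(1.763, -0.409)
t=6.500: state=(1.536, -0.507)
t=7.000: state=(1.241, -0.693)
t=7.500: state=(0.798, -1.166)
t=7.790: state=(0.373, -1.849)

(x, y) = (0.373, -1.849)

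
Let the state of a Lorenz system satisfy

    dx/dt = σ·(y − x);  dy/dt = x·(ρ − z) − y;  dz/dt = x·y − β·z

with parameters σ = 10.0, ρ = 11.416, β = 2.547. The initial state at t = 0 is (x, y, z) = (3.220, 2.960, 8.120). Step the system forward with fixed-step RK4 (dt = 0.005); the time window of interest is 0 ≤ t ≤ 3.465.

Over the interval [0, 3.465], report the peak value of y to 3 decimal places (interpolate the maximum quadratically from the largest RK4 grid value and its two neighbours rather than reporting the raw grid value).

t=0.000: state=(3.220, 2.960, 8.120)
step 1 (dt=0.005): k1=(-2.600, 7.653, -11.150), k2=(-2.344, 7.702, -11.037), k3=(-2.349, 7.703, -11.036), k4=(-2.097, 7.753, -10.921); state += dt/6·(k1+2k2+2k3+k4)
t=0.005: state=(3.208, 2.999, 8.065)
t=0.010: state=(3.199, 3.038, 8.011)
t=0.015: state=(3.192, 3.077, 7.958)
continuing one RK4 step at a time; state shown every 40 steps (Δt=0.2):
t=0.200: state=(4.076, 4.991, 7.082)
t=0.400: state=(6.235, 7.199, 9.502)
t=0.600: state=(6.537, 5.774, 12.827)
t=0.800: state=(4.502, 3.644, 11.532)
t=1.000: state=(3.738, 3.808, 9.138)
t=1.200: state=(4.553, 5.227, 8.392)
t=1.400: state=(5.947, 6.471, 10.100)
t=1.600: state=(5.980, 5.490, 11.954)
t=1.800: state=(4.738, 4.208, 11.103)
t=2.000: state=(4.283, 4.362, 9.549)
t=2.200: state=(4.898, 5.364, 9.225)
t=2.400: state=(5.733, 5.977, 10.444)
t=2.600: state=(5.602, 5.264, 11.398)
t=2.800: state=(4.841, 4.538, 10.756)
t=3.000: state=(4.629, 4.723, 9.799)
t=3.200: state=(5.087, 5.392, 9.747)
t=3.400: state=(5.552, 5.645, 10.575)
t=3.465: state=(5.571, 5.537, 10.829)
largest grid value and its neighbours: y(0.435)=7.28970, y(0.440)=7.28983, y(0.445)=7.28661
parabola through these three points peaks at t≈0.438 with y≈7.29019

max y = 7.290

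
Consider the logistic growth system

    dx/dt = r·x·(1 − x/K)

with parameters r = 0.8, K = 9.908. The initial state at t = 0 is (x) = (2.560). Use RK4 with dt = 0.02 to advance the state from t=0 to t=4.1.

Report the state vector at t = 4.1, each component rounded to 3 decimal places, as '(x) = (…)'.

(x) = (8.942)

t=0.000: state=(2.560)
step 1 (dt=0.02): k1=(1.519), k2=(1.525), k3=(1.525), k4=(1.531); state += dt/6·(k1+2k2+2k3+k4)
t=0.020: state=(2.590)
t=0.040: state=(2.621)
t=0.060: state=(2.652)
continuing one RK4 step at a time; state shown every 10 steps (Δt=0.2):
t=0.200: state=(2.875)
t=0.400: state=(3.212)
t=0.600: state=(3.569)
t=0.800: state=(3.942)
t=1.000: state=(4.327)
t=1.200: state=(4.720)
t=1.400: state=(5.116)
t=1.600: state=(5.510)
t=1.800: state=(5.897)
t=2.000: state=(6.273)
t=2.200: state=(6.633)
t=2.400: state=(6.973)
t=2.600: state=(7.293)
t=2.800: state=(7.589)
t=3.000: state=(7.861)
t=3.200: state=(8.109)
t=3.400: state=(8.332)
t=3.600: state=(8.533)
t=3.800: state=(8.712)
t=4.000: state=(8.870)
t=4.100: state=(8.942)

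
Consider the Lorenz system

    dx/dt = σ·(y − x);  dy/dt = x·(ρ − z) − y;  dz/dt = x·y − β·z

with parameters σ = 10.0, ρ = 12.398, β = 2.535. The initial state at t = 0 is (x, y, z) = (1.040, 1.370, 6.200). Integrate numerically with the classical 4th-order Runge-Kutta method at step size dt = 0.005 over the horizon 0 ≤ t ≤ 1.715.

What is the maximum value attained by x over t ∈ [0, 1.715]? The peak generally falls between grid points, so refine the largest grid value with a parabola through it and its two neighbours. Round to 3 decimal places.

t=0.000: state=(1.040, 1.370, 6.200)
step 1 (dt=0.005): k1=(3.300, 5.076, -14.292), k2=(3.344, 5.152, -14.177), k3=(3.345, 5.152, -14.177), k4=(3.390, 5.229, -14.062); state += dt/6·(k1+2k2+2k3+k4)
t=0.005: state=(1.057, 1.396, 6.129)
t=0.010: state=(1.074, 1.422, 6.059)
t=0.015: state=(1.092, 1.450, 5.991)
continuing one RK4 step at a time; state shown every 20 steps (Δt=0.1):
t=0.100: state=(1.480, 2.054, 5.001)
t=0.200: state=(2.242, 3.223, 4.313)
t=0.300: state=(3.513, 5.108, 4.408)
t=0.400: state=(5.454, 7.706, 5.994)
t=0.500: state=(7.744, 9.801, 9.954)
t=0.600: state=(8.848, 8.686, 14.904)
t=0.700: state=(7.383, 4.932, 16.557)
t=0.800: state=(4.809, 2.464, 14.738)
t=0.900: state=(3.028, 1.828, 12.124)
t=1.000: state=(2.310, 2.005, 9.836)
t=1.100: state=(2.306, 2.567, 8.087)
t=1.200: state=(2.796, 3.512, 6.954)
t=1.300: state=(3.746, 4.935, 6.616)
t=1.400: state=(5.159, 6.763, 7.460)
t=1.500: state=(6.783, 8.281, 9.864)
t=1.600: state=(7.774, 8.074, 13.123)
t=1.700: state=(7.240, 5.960, 14.953)
t=1.715: state=(7.036, 5.596, 15.003)
largest grid value and its neighbours: x(0.590)=8.85007, x(0.595)=8.85289, x(0.600)=8.84844
parabola through these three points peaks at t≈0.594 with x≈8.85293

max x = 8.853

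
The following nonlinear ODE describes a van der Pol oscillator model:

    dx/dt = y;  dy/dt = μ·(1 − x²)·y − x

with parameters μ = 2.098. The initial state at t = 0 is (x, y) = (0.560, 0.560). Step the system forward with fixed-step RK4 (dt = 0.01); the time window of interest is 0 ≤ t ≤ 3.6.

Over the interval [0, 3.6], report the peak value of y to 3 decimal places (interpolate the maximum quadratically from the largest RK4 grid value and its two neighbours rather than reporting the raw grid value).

max y = 0.586

t=0.000: state=(0.560, 0.560)
step 1 (dt=0.01): k1=(0.560, 0.246), k2=(0.561, 0.242), k3=(0.561, 0.242), k4=(0.562, 0.237); state += dt/6·(k1+2k2+2k3+k4)
t=0.010: state=(0.566, 0.562)
t=0.020: state=(0.571, 0.565)
t=0.030: state=(0.577, 0.567)
continuing one RK4 step at a time; state shown every 20 steps (Δt=0.2):
t=0.200: state=(0.675, 0.586)
t=0.400: state=(0.790, 0.551)
t=0.600: state=(0.891, 0.444)
t=0.800: state=(0.964, 0.279)
t=1.000: state=(1.001, 0.085)
t=1.200: state=(0.998, -0.116)
t=1.400: state=(0.954, -0.316)
t=1.600: state=(0.870, -0.528)
t=1.800: state=(0.740, -0.786)
t=2.000: state=(0.549, -1.149)
t=2.200: state=(0.266, -1.723)
t=2.400: state=(-0.162, -2.620)
t=2.600: state=(-0.784, -3.499)
t=2.800: state=(-1.456, -2.861)
t=3.000: state=(-1.848, -1.093)
t=3.200: state=(-1.954, -0.127)
t=3.400: state=(-1.941, 0.190)
t=3.600: state=(-1.891, 0.293)
largest grid value and its neighbours: y(0.190)=0.58606, y(0.200)=0.58607, y(0.210)=0.58592
parabola through these three points peaks at t≈0.196 with y≈0.58608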